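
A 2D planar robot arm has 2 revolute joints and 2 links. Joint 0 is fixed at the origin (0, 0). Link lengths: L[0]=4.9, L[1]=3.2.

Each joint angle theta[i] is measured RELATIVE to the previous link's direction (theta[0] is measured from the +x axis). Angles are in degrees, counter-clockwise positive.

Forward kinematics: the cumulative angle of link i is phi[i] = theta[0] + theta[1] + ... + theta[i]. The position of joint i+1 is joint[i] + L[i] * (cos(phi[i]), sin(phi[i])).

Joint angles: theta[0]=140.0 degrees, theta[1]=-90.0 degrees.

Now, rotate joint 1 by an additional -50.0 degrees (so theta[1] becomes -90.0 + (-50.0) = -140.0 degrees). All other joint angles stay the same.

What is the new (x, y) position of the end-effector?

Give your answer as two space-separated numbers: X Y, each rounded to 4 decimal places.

joint[0] = (0.0000, 0.0000)  (base)
link 0: phi[0] = 140 = 140 deg
  cos(140 deg) = -0.7660, sin(140 deg) = 0.6428
  joint[1] = (0.0000, 0.0000) + 4.9 * (-0.7660, 0.6428) = (0.0000 + -3.7536, 0.0000 + 3.1497) = (-3.7536, 3.1497)
link 1: phi[1] = 140 + -140 = 0 deg
  cos(0 deg) = 1.0000, sin(0 deg) = 0.0000
  joint[2] = (-3.7536, 3.1497) + 3.2 * (1.0000, 0.0000) = (-3.7536 + 3.2000, 3.1497 + 0.0000) = (-0.5536, 3.1497)
End effector: (-0.5536, 3.1497)

Answer: -0.5536 3.1497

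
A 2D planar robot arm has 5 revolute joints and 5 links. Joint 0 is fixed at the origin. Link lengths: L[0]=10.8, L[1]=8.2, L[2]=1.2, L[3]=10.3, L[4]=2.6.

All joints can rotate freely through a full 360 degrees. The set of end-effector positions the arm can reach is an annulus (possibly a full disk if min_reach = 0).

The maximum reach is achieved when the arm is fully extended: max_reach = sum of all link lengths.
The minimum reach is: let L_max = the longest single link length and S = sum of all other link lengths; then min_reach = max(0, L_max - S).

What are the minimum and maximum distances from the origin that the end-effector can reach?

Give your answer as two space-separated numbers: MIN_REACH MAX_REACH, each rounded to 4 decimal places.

Link lengths: [10.8, 8.2, 1.2, 10.3, 2.6]
max_reach = 10.8 + 8.2 + 1.2 + 10.3 + 2.6 = 33.1
L_max = max([10.8, 8.2, 1.2, 10.3, 2.6]) = 10.8
S (sum of others) = 33.1 - 10.8 = 22.3
min_reach = max(0, 10.8 - 22.3) = max(0, -11.5) = 0

Answer: 0.0000 33.1000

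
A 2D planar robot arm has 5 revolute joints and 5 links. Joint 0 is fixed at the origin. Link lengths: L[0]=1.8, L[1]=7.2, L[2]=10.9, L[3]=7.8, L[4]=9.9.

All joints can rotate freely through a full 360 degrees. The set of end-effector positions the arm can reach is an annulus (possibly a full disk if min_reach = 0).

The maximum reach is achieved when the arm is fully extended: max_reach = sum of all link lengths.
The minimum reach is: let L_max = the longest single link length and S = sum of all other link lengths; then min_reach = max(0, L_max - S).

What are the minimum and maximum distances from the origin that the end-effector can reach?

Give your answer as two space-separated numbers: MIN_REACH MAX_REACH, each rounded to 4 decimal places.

Answer: 0.0000 37.6000

Derivation:
Link lengths: [1.8, 7.2, 10.9, 7.8, 9.9]
max_reach = 1.8 + 7.2 + 10.9 + 7.8 + 9.9 = 37.6
L_max = max([1.8, 7.2, 10.9, 7.8, 9.9]) = 10.9
S (sum of others) = 37.6 - 10.9 = 26.7
min_reach = max(0, 10.9 - 26.7) = max(0, -15.8) = 0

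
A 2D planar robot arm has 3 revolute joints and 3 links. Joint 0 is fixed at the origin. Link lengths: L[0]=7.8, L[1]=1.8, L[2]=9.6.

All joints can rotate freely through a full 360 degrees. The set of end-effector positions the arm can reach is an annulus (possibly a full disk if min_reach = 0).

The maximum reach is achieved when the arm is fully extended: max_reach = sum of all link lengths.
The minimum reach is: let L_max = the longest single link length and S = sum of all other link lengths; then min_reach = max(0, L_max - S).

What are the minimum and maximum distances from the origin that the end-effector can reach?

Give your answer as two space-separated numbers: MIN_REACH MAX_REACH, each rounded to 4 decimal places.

Link lengths: [7.8, 1.8, 9.6]
max_reach = 7.8 + 1.8 + 9.6 = 19.2
L_max = max([7.8, 1.8, 9.6]) = 9.6
S (sum of others) = 19.2 - 9.6 = 9.6
min_reach = max(0, 9.6 - 9.6) = max(0, 0) = 0

Answer: 0.0000 19.2000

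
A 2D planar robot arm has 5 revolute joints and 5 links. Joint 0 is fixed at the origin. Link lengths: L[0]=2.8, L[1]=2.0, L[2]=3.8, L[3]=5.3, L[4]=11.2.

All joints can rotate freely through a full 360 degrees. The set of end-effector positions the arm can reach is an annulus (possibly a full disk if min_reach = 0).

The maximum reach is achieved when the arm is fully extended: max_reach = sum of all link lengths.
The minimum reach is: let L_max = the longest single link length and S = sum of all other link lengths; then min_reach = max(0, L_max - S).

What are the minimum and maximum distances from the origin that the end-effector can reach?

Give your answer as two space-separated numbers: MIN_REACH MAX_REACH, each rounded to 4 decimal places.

Link lengths: [2.8, 2.0, 3.8, 5.3, 11.2]
max_reach = 2.8 + 2 + 3.8 + 5.3 + 11.2 = 25.1
L_max = max([2.8, 2.0, 3.8, 5.3, 11.2]) = 11.2
S (sum of others) = 25.1 - 11.2 = 13.9
min_reach = max(0, 11.2 - 13.9) = max(0, -2.7) = 0

Answer: 0.0000 25.1000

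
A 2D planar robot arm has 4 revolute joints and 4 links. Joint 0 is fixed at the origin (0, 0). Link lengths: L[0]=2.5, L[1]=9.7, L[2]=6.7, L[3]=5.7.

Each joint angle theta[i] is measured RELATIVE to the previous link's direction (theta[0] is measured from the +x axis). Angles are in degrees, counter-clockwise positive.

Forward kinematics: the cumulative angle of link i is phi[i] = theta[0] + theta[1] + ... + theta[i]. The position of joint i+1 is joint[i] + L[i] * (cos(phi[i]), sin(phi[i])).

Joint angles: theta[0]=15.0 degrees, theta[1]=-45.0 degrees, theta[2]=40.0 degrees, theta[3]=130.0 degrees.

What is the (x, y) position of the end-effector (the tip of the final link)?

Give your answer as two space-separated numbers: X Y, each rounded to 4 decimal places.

Answer: 13.0470 0.6244

Derivation:
joint[0] = (0.0000, 0.0000)  (base)
link 0: phi[0] = 15 = 15 deg
  cos(15 deg) = 0.9659, sin(15 deg) = 0.2588
  joint[1] = (0.0000, 0.0000) + 2.5 * (0.9659, 0.2588) = (0.0000 + 2.4148, 0.0000 + 0.6470) = (2.4148, 0.6470)
link 1: phi[1] = 15 + -45 = -30 deg
  cos(-30 deg) = 0.8660, sin(-30 deg) = -0.5000
  joint[2] = (2.4148, 0.6470) + 9.7 * (0.8660, -0.5000) = (2.4148 + 8.4004, 0.6470 + -4.8500) = (10.8153, -4.2030)
link 2: phi[2] = 15 + -45 + 40 = 10 deg
  cos(10 deg) = 0.9848, sin(10 deg) = 0.1736
  joint[3] = (10.8153, -4.2030) + 6.7 * (0.9848, 0.1736) = (10.8153 + 6.5982, -4.2030 + 1.1634) = (17.4135, -3.0395)
link 3: phi[3] = 15 + -45 + 40 + 130 = 140 deg
  cos(140 deg) = -0.7660, sin(140 deg) = 0.6428
  joint[4] = (17.4135, -3.0395) + 5.7 * (-0.7660, 0.6428) = (17.4135 + -4.3665, -3.0395 + 3.6639) = (13.0470, 0.6244)
End effector: (13.0470, 0.6244)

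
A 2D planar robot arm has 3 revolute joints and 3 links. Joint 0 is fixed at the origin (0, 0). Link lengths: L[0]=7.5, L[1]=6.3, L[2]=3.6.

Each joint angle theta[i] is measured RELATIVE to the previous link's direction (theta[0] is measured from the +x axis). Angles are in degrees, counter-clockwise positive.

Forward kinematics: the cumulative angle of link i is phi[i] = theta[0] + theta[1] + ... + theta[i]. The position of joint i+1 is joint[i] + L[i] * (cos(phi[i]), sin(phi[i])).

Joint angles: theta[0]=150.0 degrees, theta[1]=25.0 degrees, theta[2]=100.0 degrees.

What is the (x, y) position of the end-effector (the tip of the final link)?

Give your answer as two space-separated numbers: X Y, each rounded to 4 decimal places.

Answer: -12.4575 0.7128

Derivation:
joint[0] = (0.0000, 0.0000)  (base)
link 0: phi[0] = 150 = 150 deg
  cos(150 deg) = -0.8660, sin(150 deg) = 0.5000
  joint[1] = (0.0000, 0.0000) + 7.5 * (-0.8660, 0.5000) = (0.0000 + -6.4952, 0.0000 + 3.7500) = (-6.4952, 3.7500)
link 1: phi[1] = 150 + 25 = 175 deg
  cos(175 deg) = -0.9962, sin(175 deg) = 0.0872
  joint[2] = (-6.4952, 3.7500) + 6.3 * (-0.9962, 0.0872) = (-6.4952 + -6.2760, 3.7500 + 0.5491) = (-12.7712, 4.2991)
link 2: phi[2] = 150 + 25 + 100 = 275 deg
  cos(275 deg) = 0.0872, sin(275 deg) = -0.9962
  joint[3] = (-12.7712, 4.2991) + 3.6 * (0.0872, -0.9962) = (-12.7712 + 0.3138, 4.2991 + -3.5863) = (-12.4575, 0.7128)
End effector: (-12.4575, 0.7128)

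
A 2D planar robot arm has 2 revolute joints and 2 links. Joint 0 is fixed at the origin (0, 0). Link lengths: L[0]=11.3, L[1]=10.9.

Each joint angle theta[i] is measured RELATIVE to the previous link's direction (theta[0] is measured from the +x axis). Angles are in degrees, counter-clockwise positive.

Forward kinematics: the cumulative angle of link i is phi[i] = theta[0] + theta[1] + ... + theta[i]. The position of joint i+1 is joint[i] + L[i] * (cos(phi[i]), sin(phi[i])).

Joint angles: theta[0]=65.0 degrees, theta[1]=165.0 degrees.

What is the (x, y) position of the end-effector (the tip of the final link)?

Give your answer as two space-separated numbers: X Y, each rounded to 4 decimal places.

Answer: -2.2308 1.8914

Derivation:
joint[0] = (0.0000, 0.0000)  (base)
link 0: phi[0] = 65 = 65 deg
  cos(65 deg) = 0.4226, sin(65 deg) = 0.9063
  joint[1] = (0.0000, 0.0000) + 11.3 * (0.4226, 0.9063) = (0.0000 + 4.7756, 0.0000 + 10.2413) = (4.7756, 10.2413)
link 1: phi[1] = 65 + 165 = 230 deg
  cos(230 deg) = -0.6428, sin(230 deg) = -0.7660
  joint[2] = (4.7756, 10.2413) + 10.9 * (-0.6428, -0.7660) = (4.7756 + -7.0064, 10.2413 + -8.3499) = (-2.2308, 1.8914)
End effector: (-2.2308, 1.8914)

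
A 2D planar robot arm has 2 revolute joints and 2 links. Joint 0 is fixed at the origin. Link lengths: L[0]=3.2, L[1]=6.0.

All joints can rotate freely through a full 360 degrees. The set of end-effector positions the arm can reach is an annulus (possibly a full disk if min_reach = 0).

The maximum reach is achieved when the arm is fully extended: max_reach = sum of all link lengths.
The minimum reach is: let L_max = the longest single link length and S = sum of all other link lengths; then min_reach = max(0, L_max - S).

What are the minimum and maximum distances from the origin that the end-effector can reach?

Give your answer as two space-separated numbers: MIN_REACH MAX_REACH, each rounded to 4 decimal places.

Answer: 2.8000 9.2000

Derivation:
Link lengths: [3.2, 6.0]
max_reach = 3.2 + 6 = 9.2
L_max = max([3.2, 6.0]) = 6
S (sum of others) = 9.2 - 6 = 3.2
min_reach = max(0, 6 - 3.2) = max(0, 2.8) = 2.8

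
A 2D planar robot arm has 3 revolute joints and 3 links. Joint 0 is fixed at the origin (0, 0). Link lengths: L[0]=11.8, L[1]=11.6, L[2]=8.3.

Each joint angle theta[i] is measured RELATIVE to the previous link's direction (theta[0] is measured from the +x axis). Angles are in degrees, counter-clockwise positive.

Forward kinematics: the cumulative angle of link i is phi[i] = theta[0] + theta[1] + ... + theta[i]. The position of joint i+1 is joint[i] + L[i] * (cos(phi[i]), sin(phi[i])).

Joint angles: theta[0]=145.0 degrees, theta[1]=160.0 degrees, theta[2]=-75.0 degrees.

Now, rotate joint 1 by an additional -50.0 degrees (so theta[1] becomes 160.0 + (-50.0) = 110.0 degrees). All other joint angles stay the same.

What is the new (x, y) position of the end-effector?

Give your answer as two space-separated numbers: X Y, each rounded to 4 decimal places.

Answer: -20.9683 -4.4365

Derivation:
joint[0] = (0.0000, 0.0000)  (base)
link 0: phi[0] = 145 = 145 deg
  cos(145 deg) = -0.8192, sin(145 deg) = 0.5736
  joint[1] = (0.0000, 0.0000) + 11.8 * (-0.8192, 0.5736) = (0.0000 + -9.6660, 0.0000 + 6.7682) = (-9.6660, 6.7682)
link 1: phi[1] = 145 + 110 = 255 deg
  cos(255 deg) = -0.2588, sin(255 deg) = -0.9659
  joint[2] = (-9.6660, 6.7682) + 11.6 * (-0.2588, -0.9659) = (-9.6660 + -3.0023, 6.7682 + -11.2047) = (-12.6683, -4.4365)
link 2: phi[2] = 145 + 110 + -75 = 180 deg
  cos(180 deg) = -1.0000, sin(180 deg) = 0.0000
  joint[3] = (-12.6683, -4.4365) + 8.3 * (-1.0000, 0.0000) = (-12.6683 + -8.3000, -4.4365 + 0.0000) = (-20.9683, -4.4365)
End effector: (-20.9683, -4.4365)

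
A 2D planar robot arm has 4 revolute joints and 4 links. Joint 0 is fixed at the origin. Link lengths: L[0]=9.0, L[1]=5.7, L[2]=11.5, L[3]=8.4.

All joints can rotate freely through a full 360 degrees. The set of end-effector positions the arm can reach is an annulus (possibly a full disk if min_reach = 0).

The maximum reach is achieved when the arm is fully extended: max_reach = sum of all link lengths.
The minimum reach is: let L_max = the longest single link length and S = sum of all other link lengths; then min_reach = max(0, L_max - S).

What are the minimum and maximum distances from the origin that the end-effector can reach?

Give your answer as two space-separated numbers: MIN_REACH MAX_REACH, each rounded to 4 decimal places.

Link lengths: [9.0, 5.7, 11.5, 8.4]
max_reach = 9 + 5.7 + 11.5 + 8.4 = 34.6
L_max = max([9.0, 5.7, 11.5, 8.4]) = 11.5
S (sum of others) = 34.6 - 11.5 = 23.1
min_reach = max(0, 11.5 - 23.1) = max(0, -11.6) = 0

Answer: 0.0000 34.6000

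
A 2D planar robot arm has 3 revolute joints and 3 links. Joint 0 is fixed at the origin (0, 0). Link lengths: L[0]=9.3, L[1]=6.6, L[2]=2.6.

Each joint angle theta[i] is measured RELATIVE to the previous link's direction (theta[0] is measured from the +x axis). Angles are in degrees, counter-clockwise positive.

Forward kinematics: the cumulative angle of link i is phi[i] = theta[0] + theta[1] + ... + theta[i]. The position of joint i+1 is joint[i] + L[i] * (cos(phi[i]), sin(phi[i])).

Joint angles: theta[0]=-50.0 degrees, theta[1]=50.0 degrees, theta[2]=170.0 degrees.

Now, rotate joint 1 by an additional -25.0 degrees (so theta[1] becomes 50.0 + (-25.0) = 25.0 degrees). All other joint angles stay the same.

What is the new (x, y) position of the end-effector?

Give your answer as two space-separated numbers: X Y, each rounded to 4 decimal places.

Answer: 9.8298 -8.4222

Derivation:
joint[0] = (0.0000, 0.0000)  (base)
link 0: phi[0] = -50 = -50 deg
  cos(-50 deg) = 0.6428, sin(-50 deg) = -0.7660
  joint[1] = (0.0000, 0.0000) + 9.3 * (0.6428, -0.7660) = (0.0000 + 5.9779, 0.0000 + -7.1242) = (5.9779, -7.1242)
link 1: phi[1] = -50 + 25 = -25 deg
  cos(-25 deg) = 0.9063, sin(-25 deg) = -0.4226
  joint[2] = (5.9779, -7.1242) + 6.6 * (0.9063, -0.4226) = (5.9779 + 5.9816, -7.1242 + -2.7893) = (11.9596, -9.9135)
link 2: phi[2] = -50 + 25 + 170 = 145 deg
  cos(145 deg) = -0.8192, sin(145 deg) = 0.5736
  joint[3] = (11.9596, -9.9135) + 2.6 * (-0.8192, 0.5736) = (11.9596 + -2.1298, -9.9135 + 1.4913) = (9.8298, -8.4222)
End effector: (9.8298, -8.4222)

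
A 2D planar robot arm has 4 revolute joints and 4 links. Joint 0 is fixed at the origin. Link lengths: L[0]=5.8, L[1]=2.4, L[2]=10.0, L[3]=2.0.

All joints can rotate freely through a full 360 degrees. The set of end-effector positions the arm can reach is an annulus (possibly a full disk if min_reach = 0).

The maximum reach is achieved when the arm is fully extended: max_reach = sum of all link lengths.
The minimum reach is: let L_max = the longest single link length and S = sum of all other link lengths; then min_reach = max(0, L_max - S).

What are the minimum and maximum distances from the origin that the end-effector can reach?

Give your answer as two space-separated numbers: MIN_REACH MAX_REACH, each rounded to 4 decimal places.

Answer: 0.0000 20.2000

Derivation:
Link lengths: [5.8, 2.4, 10.0, 2.0]
max_reach = 5.8 + 2.4 + 10 + 2 = 20.2
L_max = max([5.8, 2.4, 10.0, 2.0]) = 10
S (sum of others) = 20.2 - 10 = 10.2
min_reach = max(0, 10 - 10.2) = max(0, -0.2) = 0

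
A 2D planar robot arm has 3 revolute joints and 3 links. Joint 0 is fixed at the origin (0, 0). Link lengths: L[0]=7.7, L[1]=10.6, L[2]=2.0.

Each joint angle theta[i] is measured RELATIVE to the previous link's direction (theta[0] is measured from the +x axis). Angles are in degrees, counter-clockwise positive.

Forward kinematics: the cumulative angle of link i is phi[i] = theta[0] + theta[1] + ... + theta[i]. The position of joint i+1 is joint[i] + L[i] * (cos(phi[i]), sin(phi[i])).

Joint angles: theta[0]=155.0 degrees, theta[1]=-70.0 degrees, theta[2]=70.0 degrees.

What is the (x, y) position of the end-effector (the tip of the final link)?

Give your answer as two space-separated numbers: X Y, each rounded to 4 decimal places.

Answer: -7.8673 14.6591

Derivation:
joint[0] = (0.0000, 0.0000)  (base)
link 0: phi[0] = 155 = 155 deg
  cos(155 deg) = -0.9063, sin(155 deg) = 0.4226
  joint[1] = (0.0000, 0.0000) + 7.7 * (-0.9063, 0.4226) = (0.0000 + -6.9786, 0.0000 + 3.2542) = (-6.9786, 3.2542)
link 1: phi[1] = 155 + -70 = 85 deg
  cos(85 deg) = 0.0872, sin(85 deg) = 0.9962
  joint[2] = (-6.9786, 3.2542) + 10.6 * (0.0872, 0.9962) = (-6.9786 + 0.9239, 3.2542 + 10.5597) = (-6.0547, 13.8138)
link 2: phi[2] = 155 + -70 + 70 = 155 deg
  cos(155 deg) = -0.9063, sin(155 deg) = 0.4226
  joint[3] = (-6.0547, 13.8138) + 2 * (-0.9063, 0.4226) = (-6.0547 + -1.8126, 13.8138 + 0.8452) = (-7.8673, 14.6591)
End effector: (-7.8673, 14.6591)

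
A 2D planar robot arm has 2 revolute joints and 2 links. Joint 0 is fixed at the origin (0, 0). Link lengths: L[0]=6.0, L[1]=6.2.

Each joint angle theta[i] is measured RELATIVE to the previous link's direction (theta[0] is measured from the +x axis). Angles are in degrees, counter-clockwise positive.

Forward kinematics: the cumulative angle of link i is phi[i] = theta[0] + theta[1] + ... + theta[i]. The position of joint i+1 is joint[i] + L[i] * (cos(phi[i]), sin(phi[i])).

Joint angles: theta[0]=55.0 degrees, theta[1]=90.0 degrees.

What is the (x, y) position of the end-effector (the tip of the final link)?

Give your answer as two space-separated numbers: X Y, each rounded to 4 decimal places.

Answer: -1.6373 8.4711

Derivation:
joint[0] = (0.0000, 0.0000)  (base)
link 0: phi[0] = 55 = 55 deg
  cos(55 deg) = 0.5736, sin(55 deg) = 0.8192
  joint[1] = (0.0000, 0.0000) + 6 * (0.5736, 0.8192) = (0.0000 + 3.4415, 0.0000 + 4.9149) = (3.4415, 4.9149)
link 1: phi[1] = 55 + 90 = 145 deg
  cos(145 deg) = -0.8192, sin(145 deg) = 0.5736
  joint[2] = (3.4415, 4.9149) + 6.2 * (-0.8192, 0.5736) = (3.4415 + -5.0787, 4.9149 + 3.5562) = (-1.6373, 8.4711)
End effector: (-1.6373, 8.4711)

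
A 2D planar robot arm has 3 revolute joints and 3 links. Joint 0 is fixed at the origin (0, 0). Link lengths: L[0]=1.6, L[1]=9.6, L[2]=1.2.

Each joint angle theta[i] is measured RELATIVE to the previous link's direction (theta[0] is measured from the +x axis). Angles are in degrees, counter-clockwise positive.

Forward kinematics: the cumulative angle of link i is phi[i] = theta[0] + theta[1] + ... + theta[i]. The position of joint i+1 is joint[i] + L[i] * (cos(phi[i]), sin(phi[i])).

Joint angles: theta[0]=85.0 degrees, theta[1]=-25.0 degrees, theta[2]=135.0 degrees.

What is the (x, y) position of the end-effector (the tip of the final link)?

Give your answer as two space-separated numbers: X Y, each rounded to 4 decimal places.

Answer: 3.7803 9.5972

Derivation:
joint[0] = (0.0000, 0.0000)  (base)
link 0: phi[0] = 85 = 85 deg
  cos(85 deg) = 0.0872, sin(85 deg) = 0.9962
  joint[1] = (0.0000, 0.0000) + 1.6 * (0.0872, 0.9962) = (0.0000 + 0.1394, 0.0000 + 1.5939) = (0.1394, 1.5939)
link 1: phi[1] = 85 + -25 = 60 deg
  cos(60 deg) = 0.5000, sin(60 deg) = 0.8660
  joint[2] = (0.1394, 1.5939) + 9.6 * (0.5000, 0.8660) = (0.1394 + 4.8000, 1.5939 + 8.3138) = (4.9394, 9.9078)
link 2: phi[2] = 85 + -25 + 135 = 195 deg
  cos(195 deg) = -0.9659, sin(195 deg) = -0.2588
  joint[3] = (4.9394, 9.9078) + 1.2 * (-0.9659, -0.2588) = (4.9394 + -1.1591, 9.9078 + -0.3106) = (3.7803, 9.5972)
End effector: (3.7803, 9.5972)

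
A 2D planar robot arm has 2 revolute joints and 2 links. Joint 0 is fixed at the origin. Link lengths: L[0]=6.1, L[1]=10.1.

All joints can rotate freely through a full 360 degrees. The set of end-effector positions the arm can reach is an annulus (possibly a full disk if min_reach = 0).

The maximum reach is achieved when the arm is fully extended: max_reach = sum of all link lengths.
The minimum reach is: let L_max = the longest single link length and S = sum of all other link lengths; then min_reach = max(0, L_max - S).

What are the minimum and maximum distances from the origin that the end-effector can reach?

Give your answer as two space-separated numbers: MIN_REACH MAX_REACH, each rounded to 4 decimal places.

Link lengths: [6.1, 10.1]
max_reach = 6.1 + 10.1 = 16.2
L_max = max([6.1, 10.1]) = 10.1
S (sum of others) = 16.2 - 10.1 = 6.1
min_reach = max(0, 10.1 - 6.1) = max(0, 4) = 4

Answer: 4.0000 16.2000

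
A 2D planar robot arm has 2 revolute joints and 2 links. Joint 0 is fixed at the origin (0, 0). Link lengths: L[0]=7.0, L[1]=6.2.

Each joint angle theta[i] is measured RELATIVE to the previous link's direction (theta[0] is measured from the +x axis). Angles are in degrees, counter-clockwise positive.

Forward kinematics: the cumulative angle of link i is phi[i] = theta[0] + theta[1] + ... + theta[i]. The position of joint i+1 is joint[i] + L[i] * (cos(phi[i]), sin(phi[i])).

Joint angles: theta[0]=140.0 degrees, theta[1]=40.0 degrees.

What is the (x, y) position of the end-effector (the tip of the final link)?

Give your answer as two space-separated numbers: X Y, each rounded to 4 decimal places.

joint[0] = (0.0000, 0.0000)  (base)
link 0: phi[0] = 140 = 140 deg
  cos(140 deg) = -0.7660, sin(140 deg) = 0.6428
  joint[1] = (0.0000, 0.0000) + 7 * (-0.7660, 0.6428) = (0.0000 + -5.3623, 0.0000 + 4.4995) = (-5.3623, 4.4995)
link 1: phi[1] = 140 + 40 = 180 deg
  cos(180 deg) = -1.0000, sin(180 deg) = 0.0000
  joint[2] = (-5.3623, 4.4995) + 6.2 * (-1.0000, 0.0000) = (-5.3623 + -6.2000, 4.4995 + 0.0000) = (-11.5623, 4.4995)
End effector: (-11.5623, 4.4995)

Answer: -11.5623 4.4995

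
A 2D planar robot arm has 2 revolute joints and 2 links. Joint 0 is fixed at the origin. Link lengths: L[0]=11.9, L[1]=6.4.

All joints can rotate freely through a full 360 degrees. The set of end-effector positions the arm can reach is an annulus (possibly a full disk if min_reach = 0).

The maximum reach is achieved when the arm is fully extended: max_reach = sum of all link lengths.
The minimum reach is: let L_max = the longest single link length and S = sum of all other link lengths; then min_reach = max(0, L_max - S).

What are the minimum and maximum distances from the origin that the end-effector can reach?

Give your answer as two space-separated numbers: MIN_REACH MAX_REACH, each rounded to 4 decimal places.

Answer: 5.5000 18.3000

Derivation:
Link lengths: [11.9, 6.4]
max_reach = 11.9 + 6.4 = 18.3
L_max = max([11.9, 6.4]) = 11.9
S (sum of others) = 18.3 - 11.9 = 6.4
min_reach = max(0, 11.9 - 6.4) = max(0, 5.5) = 5.5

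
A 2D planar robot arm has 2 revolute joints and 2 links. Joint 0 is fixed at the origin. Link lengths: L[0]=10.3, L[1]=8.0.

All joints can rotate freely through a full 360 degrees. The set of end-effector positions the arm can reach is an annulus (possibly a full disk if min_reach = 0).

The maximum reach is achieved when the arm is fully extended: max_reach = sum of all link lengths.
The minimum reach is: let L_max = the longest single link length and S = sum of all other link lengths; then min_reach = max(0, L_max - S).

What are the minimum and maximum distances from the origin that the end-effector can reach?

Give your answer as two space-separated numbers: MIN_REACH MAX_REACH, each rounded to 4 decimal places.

Link lengths: [10.3, 8.0]
max_reach = 10.3 + 8 = 18.3
L_max = max([10.3, 8.0]) = 10.3
S (sum of others) = 18.3 - 10.3 = 8
min_reach = max(0, 10.3 - 8) = max(0, 2.3) = 2.3

Answer: 2.3000 18.3000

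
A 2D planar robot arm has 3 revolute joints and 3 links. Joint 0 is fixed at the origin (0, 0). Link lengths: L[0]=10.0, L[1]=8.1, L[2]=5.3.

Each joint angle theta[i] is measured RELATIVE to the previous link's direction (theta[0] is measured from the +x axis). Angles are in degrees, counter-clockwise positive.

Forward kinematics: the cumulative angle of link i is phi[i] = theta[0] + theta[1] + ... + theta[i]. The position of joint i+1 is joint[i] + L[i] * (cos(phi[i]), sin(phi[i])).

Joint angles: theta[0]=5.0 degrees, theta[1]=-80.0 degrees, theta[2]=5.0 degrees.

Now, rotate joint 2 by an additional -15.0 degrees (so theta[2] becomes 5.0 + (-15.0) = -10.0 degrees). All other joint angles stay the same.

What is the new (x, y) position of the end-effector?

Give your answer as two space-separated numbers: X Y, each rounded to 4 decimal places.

joint[0] = (0.0000, 0.0000)  (base)
link 0: phi[0] = 5 = 5 deg
  cos(5 deg) = 0.9962, sin(5 deg) = 0.0872
  joint[1] = (0.0000, 0.0000) + 10 * (0.9962, 0.0872) = (0.0000 + 9.9619, 0.0000 + 0.8716) = (9.9619, 0.8716)
link 1: phi[1] = 5 + -80 = -75 deg
  cos(-75 deg) = 0.2588, sin(-75 deg) = -0.9659
  joint[2] = (9.9619, 0.8716) + 8.1 * (0.2588, -0.9659) = (9.9619 + 2.0964, 0.8716 + -7.8240) = (12.0584, -6.9524)
link 2: phi[2] = 5 + -80 + -10 = -85 deg
  cos(-85 deg) = 0.0872, sin(-85 deg) = -0.9962
  joint[3] = (12.0584, -6.9524) + 5.3 * (0.0872, -0.9962) = (12.0584 + 0.4619, -6.9524 + -5.2798) = (12.5203, -12.2323)
End effector: (12.5203, -12.2323)

Answer: 12.5203 -12.2323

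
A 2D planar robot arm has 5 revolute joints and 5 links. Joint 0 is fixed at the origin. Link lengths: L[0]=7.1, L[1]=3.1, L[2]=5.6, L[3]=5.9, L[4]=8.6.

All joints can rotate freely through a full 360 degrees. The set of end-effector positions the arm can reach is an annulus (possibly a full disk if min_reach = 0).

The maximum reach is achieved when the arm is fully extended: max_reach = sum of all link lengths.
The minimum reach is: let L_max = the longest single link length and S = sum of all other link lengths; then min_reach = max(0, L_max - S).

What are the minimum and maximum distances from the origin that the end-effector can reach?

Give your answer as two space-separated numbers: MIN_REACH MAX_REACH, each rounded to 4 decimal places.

Answer: 0.0000 30.3000

Derivation:
Link lengths: [7.1, 3.1, 5.6, 5.9, 8.6]
max_reach = 7.1 + 3.1 + 5.6 + 5.9 + 8.6 = 30.3
L_max = max([7.1, 3.1, 5.6, 5.9, 8.6]) = 8.6
S (sum of others) = 30.3 - 8.6 = 21.7
min_reach = max(0, 8.6 - 21.7) = max(0, -13.1) = 0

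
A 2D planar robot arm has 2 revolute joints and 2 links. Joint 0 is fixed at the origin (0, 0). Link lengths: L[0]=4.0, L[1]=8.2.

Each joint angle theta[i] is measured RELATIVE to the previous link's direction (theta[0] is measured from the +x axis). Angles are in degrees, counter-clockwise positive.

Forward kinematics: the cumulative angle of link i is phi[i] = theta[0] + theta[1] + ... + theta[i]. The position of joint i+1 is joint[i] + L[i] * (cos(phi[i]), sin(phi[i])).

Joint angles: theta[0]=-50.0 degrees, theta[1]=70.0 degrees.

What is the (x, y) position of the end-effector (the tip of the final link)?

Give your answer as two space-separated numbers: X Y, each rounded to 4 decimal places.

Answer: 10.2766 -0.2596

Derivation:
joint[0] = (0.0000, 0.0000)  (base)
link 0: phi[0] = -50 = -50 deg
  cos(-50 deg) = 0.6428, sin(-50 deg) = -0.7660
  joint[1] = (0.0000, 0.0000) + 4 * (0.6428, -0.7660) = (0.0000 + 2.5712, 0.0000 + -3.0642) = (2.5712, -3.0642)
link 1: phi[1] = -50 + 70 = 20 deg
  cos(20 deg) = 0.9397, sin(20 deg) = 0.3420
  joint[2] = (2.5712, -3.0642) + 8.2 * (0.9397, 0.3420) = (2.5712 + 7.7055, -3.0642 + 2.8046) = (10.2766, -0.2596)
End effector: (10.2766, -0.2596)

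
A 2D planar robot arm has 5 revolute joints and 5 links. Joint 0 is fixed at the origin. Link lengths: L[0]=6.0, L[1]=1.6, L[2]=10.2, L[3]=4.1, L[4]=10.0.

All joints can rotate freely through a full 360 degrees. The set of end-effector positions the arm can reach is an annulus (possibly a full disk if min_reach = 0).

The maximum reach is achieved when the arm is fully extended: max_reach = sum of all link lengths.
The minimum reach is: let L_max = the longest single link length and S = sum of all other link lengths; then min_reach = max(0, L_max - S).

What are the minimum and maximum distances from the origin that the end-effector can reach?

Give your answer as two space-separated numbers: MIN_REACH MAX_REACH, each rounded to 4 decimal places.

Link lengths: [6.0, 1.6, 10.2, 4.1, 10.0]
max_reach = 6 + 1.6 + 10.2 + 4.1 + 10 = 31.9
L_max = max([6.0, 1.6, 10.2, 4.1, 10.0]) = 10.2
S (sum of others) = 31.9 - 10.2 = 21.7
min_reach = max(0, 10.2 - 21.7) = max(0, -11.5) = 0

Answer: 0.0000 31.9000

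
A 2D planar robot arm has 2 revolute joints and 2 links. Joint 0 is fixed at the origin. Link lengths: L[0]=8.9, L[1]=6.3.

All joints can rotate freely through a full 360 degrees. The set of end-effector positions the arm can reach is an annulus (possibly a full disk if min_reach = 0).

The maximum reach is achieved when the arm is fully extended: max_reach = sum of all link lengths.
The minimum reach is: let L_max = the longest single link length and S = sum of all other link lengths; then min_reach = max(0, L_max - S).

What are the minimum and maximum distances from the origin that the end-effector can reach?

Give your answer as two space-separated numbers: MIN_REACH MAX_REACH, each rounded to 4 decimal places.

Link lengths: [8.9, 6.3]
max_reach = 8.9 + 6.3 = 15.2
L_max = max([8.9, 6.3]) = 8.9
S (sum of others) = 15.2 - 8.9 = 6.3
min_reach = max(0, 8.9 - 6.3) = max(0, 2.6) = 2.6

Answer: 2.6000 15.2000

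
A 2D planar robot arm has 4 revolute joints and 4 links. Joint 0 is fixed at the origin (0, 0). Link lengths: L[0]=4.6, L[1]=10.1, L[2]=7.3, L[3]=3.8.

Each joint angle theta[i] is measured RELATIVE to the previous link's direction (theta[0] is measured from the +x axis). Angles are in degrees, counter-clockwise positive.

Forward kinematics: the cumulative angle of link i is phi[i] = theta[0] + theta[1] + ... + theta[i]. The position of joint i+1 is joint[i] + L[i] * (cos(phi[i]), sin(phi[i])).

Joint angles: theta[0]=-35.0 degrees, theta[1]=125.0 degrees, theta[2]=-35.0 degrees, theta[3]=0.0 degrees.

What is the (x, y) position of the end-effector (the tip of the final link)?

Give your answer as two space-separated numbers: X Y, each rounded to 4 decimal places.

joint[0] = (0.0000, 0.0000)  (base)
link 0: phi[0] = -35 = -35 deg
  cos(-35 deg) = 0.8192, sin(-35 deg) = -0.5736
  joint[1] = (0.0000, 0.0000) + 4.6 * (0.8192, -0.5736) = (0.0000 + 3.7681, 0.0000 + -2.6385) = (3.7681, -2.6385)
link 1: phi[1] = -35 + 125 = 90 deg
  cos(90 deg) = 0.0000, sin(90 deg) = 1.0000
  joint[2] = (3.7681, -2.6385) + 10.1 * (0.0000, 1.0000) = (3.7681 + 0.0000, -2.6385 + 10.1000) = (3.7681, 7.4615)
link 2: phi[2] = -35 + 125 + -35 = 55 deg
  cos(55 deg) = 0.5736, sin(55 deg) = 0.8192
  joint[3] = (3.7681, 7.4615) + 7.3 * (0.5736, 0.8192) = (3.7681 + 4.1871, 7.4615 + 5.9798) = (7.9552, 13.4414)
link 3: phi[3] = -35 + 125 + -35 + 0 = 55 deg
  cos(55 deg) = 0.5736, sin(55 deg) = 0.8192
  joint[4] = (7.9552, 13.4414) + 3.8 * (0.5736, 0.8192) = (7.9552 + 2.1796, 13.4414 + 3.1128) = (10.1348, 16.5541)
End effector: (10.1348, 16.5541)

Answer: 10.1348 16.5541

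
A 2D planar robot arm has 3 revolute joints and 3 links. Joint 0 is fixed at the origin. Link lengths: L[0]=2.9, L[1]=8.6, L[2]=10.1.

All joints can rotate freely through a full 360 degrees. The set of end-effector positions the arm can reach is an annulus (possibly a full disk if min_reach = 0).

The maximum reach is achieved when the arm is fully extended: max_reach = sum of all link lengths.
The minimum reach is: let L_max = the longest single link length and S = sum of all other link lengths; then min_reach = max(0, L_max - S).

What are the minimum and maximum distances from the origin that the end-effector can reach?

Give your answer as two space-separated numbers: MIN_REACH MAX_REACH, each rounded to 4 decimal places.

Answer: 0.0000 21.6000

Derivation:
Link lengths: [2.9, 8.6, 10.1]
max_reach = 2.9 + 8.6 + 10.1 = 21.6
L_max = max([2.9, 8.6, 10.1]) = 10.1
S (sum of others) = 21.6 - 10.1 = 11.5
min_reach = max(0, 10.1 - 11.5) = max(0, -1.4) = 0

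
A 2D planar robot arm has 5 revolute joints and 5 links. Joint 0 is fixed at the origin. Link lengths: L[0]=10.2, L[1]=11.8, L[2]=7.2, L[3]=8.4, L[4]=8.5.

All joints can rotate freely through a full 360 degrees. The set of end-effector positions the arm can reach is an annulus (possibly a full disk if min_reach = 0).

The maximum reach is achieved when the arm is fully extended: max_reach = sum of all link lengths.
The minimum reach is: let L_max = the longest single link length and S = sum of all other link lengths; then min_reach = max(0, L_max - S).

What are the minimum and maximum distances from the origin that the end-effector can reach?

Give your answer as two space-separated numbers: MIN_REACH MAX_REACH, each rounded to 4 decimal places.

Link lengths: [10.2, 11.8, 7.2, 8.4, 8.5]
max_reach = 10.2 + 11.8 + 7.2 + 8.4 + 8.5 = 46.1
L_max = max([10.2, 11.8, 7.2, 8.4, 8.5]) = 11.8
S (sum of others) = 46.1 - 11.8 = 34.3
min_reach = max(0, 11.8 - 34.3) = max(0, -22.5) = 0

Answer: 0.0000 46.1000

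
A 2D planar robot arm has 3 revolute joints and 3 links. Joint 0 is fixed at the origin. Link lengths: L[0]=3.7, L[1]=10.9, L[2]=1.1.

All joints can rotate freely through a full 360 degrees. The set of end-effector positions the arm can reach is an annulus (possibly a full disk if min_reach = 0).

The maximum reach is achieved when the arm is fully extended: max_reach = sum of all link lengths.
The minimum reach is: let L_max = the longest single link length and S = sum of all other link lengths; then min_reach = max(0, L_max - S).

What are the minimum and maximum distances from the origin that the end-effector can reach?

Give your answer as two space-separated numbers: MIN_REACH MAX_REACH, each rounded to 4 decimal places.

Answer: 6.1000 15.7000

Derivation:
Link lengths: [3.7, 10.9, 1.1]
max_reach = 3.7 + 10.9 + 1.1 = 15.7
L_max = max([3.7, 10.9, 1.1]) = 10.9
S (sum of others) = 15.7 - 10.9 = 4.8
min_reach = max(0, 10.9 - 4.8) = max(0, 6.1) = 6.1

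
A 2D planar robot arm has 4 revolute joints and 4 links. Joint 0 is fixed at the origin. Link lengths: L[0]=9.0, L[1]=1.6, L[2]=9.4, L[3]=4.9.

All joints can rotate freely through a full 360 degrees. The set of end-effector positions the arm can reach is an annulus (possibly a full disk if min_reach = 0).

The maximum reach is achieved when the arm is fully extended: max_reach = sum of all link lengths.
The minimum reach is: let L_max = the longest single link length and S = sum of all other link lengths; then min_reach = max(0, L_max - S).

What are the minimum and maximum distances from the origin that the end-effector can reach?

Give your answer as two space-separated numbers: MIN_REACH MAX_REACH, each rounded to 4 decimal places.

Answer: 0.0000 24.9000

Derivation:
Link lengths: [9.0, 1.6, 9.4, 4.9]
max_reach = 9 + 1.6 + 9.4 + 4.9 = 24.9
L_max = max([9.0, 1.6, 9.4, 4.9]) = 9.4
S (sum of others) = 24.9 - 9.4 = 15.5
min_reach = max(0, 9.4 - 15.5) = max(0, -6.1) = 0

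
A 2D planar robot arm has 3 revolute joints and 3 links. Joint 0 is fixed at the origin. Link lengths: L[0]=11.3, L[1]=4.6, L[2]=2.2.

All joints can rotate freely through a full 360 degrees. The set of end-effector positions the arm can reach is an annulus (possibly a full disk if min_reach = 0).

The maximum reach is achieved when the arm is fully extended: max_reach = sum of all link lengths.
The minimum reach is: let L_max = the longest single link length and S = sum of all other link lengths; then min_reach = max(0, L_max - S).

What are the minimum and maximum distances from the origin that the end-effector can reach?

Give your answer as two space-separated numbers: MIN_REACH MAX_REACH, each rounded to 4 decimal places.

Answer: 4.5000 18.1000

Derivation:
Link lengths: [11.3, 4.6, 2.2]
max_reach = 11.3 + 4.6 + 2.2 = 18.1
L_max = max([11.3, 4.6, 2.2]) = 11.3
S (sum of others) = 18.1 - 11.3 = 6.8
min_reach = max(0, 11.3 - 6.8) = max(0, 4.5) = 4.5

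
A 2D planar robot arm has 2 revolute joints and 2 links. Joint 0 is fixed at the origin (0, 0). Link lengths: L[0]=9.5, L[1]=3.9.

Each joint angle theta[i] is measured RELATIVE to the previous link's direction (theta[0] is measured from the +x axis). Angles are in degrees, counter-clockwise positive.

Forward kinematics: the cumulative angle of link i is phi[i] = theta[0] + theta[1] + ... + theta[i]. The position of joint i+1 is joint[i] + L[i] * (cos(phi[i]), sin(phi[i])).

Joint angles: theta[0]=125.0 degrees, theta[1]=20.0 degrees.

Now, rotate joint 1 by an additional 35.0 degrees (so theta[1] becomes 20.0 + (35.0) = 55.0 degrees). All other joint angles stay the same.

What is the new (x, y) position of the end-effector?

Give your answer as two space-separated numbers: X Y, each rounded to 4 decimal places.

joint[0] = (0.0000, 0.0000)  (base)
link 0: phi[0] = 125 = 125 deg
  cos(125 deg) = -0.5736, sin(125 deg) = 0.8192
  joint[1] = (0.0000, 0.0000) + 9.5 * (-0.5736, 0.8192) = (0.0000 + -5.4490, 0.0000 + 7.7819) = (-5.4490, 7.7819)
link 1: phi[1] = 125 + 55 = 180 deg
  cos(180 deg) = -1.0000, sin(180 deg) = 0.0000
  joint[2] = (-5.4490, 7.7819) + 3.9 * (-1.0000, 0.0000) = (-5.4490 + -3.9000, 7.7819 + 0.0000) = (-9.3490, 7.7819)
End effector: (-9.3490, 7.7819)

Answer: -9.3490 7.7819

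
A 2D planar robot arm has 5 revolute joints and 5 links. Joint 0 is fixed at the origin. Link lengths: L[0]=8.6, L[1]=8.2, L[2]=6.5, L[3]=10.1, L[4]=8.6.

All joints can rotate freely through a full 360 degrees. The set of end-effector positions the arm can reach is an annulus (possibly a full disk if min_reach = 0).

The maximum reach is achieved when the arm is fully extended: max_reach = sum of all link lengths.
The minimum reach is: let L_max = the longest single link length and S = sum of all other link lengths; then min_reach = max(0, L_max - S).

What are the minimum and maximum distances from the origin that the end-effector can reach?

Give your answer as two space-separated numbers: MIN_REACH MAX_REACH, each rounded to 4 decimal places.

Link lengths: [8.6, 8.2, 6.5, 10.1, 8.6]
max_reach = 8.6 + 8.2 + 6.5 + 10.1 + 8.6 = 42
L_max = max([8.6, 8.2, 6.5, 10.1, 8.6]) = 10.1
S (sum of others) = 42 - 10.1 = 31.9
min_reach = max(0, 10.1 - 31.9) = max(0, -21.8) = 0

Answer: 0.0000 42.0000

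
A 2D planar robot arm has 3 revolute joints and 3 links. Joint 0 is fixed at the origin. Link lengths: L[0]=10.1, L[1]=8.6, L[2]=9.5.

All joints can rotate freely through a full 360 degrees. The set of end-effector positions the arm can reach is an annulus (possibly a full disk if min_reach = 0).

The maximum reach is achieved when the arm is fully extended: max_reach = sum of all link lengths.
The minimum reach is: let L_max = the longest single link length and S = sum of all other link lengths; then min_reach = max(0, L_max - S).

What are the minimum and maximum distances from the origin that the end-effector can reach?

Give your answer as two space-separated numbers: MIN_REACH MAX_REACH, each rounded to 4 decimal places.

Link lengths: [10.1, 8.6, 9.5]
max_reach = 10.1 + 8.6 + 9.5 = 28.2
L_max = max([10.1, 8.6, 9.5]) = 10.1
S (sum of others) = 28.2 - 10.1 = 18.1
min_reach = max(0, 10.1 - 18.1) = max(0, -8) = 0

Answer: 0.0000 28.2000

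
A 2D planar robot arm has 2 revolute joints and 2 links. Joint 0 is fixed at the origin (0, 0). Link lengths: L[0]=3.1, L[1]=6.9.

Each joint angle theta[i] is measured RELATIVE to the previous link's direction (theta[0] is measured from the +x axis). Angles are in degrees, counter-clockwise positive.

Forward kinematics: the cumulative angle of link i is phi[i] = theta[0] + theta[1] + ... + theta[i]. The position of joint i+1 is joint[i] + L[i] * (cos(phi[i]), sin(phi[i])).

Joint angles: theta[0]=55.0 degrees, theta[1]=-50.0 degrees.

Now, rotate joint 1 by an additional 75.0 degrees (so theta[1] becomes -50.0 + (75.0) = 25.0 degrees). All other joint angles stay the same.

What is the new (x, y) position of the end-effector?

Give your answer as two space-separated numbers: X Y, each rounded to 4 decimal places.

Answer: 2.9763 9.3345

Derivation:
joint[0] = (0.0000, 0.0000)  (base)
link 0: phi[0] = 55 = 55 deg
  cos(55 deg) = 0.5736, sin(55 deg) = 0.8192
  joint[1] = (0.0000, 0.0000) + 3.1 * (0.5736, 0.8192) = (0.0000 + 1.7781, 0.0000 + 2.5394) = (1.7781, 2.5394)
link 1: phi[1] = 55 + 25 = 80 deg
  cos(80 deg) = 0.1736, sin(80 deg) = 0.9848
  joint[2] = (1.7781, 2.5394) + 6.9 * (0.1736, 0.9848) = (1.7781 + 1.1982, 2.5394 + 6.7952) = (2.9763, 9.3345)
End effector: (2.9763, 9.3345)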